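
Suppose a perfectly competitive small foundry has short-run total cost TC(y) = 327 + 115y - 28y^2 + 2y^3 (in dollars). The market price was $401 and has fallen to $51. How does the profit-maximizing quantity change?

AVC = 115 - 28y + 2y^2, minimized at y = 7 where min AVC = $17. MC = 115 - 56y + 6y^2.
With P = $401 above the shutdown price, P = MC gives y = 13.
At P = $51 ≥ min AVC, set P = MC: y = 8. The firm stays open but cuts output.

Output falls from 13 to 8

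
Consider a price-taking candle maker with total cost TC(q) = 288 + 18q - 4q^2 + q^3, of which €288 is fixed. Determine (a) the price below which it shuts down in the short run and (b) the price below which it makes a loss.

Shutdown price = min AVC. AVC = 18 - 4q + q^2, with vertex at q = 2 and minimum €14.
ATC = 288/q + 18 - 4q + q^2. Setting dATC/dq = −288/q^2 − 4 + 2q = 0 gives q = 6 (since 2·6^3 − 4·6^2 = 288).
min ATC = 288/6 + 18 − 4·6 + 6^2 = €78. That is the break-even price.
For €14 ≤ P < €78 the firm produces at a loss; below €14 it shuts down.

Shutdown price = €14; break-even price = €78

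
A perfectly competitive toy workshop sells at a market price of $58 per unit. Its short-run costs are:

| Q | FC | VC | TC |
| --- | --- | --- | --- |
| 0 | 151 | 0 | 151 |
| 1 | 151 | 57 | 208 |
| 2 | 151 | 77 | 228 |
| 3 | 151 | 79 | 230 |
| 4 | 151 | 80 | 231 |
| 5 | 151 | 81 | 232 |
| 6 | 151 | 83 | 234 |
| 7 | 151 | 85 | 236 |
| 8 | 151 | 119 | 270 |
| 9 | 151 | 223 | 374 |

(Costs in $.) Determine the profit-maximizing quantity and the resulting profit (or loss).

Profit at each row (π = 58Q − TC): Q=0: -151; Q=1: -150; Q=2: -112; Q=3: -56; Q=4: 1; Q=5: 58; Q=6: 114; Q=7: 170; Q=8: 194; Q=9: 148.
Profit is maximized at Q = 8. AVC there is 119/8 = $14.88 ≤ P, so producing beats shutting down (which would give -$151).

Q = 8; profit = $194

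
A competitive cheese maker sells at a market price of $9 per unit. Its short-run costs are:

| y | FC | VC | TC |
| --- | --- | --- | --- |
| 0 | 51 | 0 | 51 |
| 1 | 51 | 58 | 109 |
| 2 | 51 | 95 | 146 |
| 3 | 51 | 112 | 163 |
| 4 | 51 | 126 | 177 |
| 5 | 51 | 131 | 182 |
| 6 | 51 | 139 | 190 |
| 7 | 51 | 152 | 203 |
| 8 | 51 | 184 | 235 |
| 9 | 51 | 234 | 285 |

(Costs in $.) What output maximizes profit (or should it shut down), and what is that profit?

Profit at each row (π = 9y − TC): y=0: -51; y=1: -100; y=2: -128; y=3: -136; y=4: -141; y=5: -137; y=6: -136; y=7: -140; y=8: -163; y=9: -204.
Profit is highest at y = 0. Equivalently, the lowest AVC in the table is 152/7 ≈ $21.71 at y = 7, and P = $9 falls below it — price never covers variable cost, so the firm shuts down and loses only its fixed cost.

y = 0 (shut down); profit = -$51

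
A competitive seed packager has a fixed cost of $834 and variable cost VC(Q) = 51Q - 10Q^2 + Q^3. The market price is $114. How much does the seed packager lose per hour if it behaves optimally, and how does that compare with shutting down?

AVC = 51 - 10Q + Q^2; min AVC = $26 at Q = 5. Since P = $114 ≥ min AVC, the firm produces.
With MC = 51 - 20Q + 3Q^2, P = MC on the upward-sloping part at Q* = 9.
TR = 114·9 = 1026. TC = 834 + 378 = 1212. Profit = 1026 − 1212 = -$186.
By producing, the firm covers all variable cost plus $648 of fixed cost; shutting down would lose the full $834.

Profit = -$186 at Q = 9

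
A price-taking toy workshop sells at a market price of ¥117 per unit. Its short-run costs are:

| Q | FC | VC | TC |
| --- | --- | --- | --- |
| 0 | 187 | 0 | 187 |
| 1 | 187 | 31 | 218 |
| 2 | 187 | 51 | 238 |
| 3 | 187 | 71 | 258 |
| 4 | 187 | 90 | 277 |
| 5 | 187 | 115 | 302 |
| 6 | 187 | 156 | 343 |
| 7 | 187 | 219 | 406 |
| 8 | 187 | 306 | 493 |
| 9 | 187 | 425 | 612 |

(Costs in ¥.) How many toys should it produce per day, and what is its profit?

Tabulate TR − TC: Q=0: -187; Q=1: -101; Q=2: -4; Q=3: 93; Q=4: 191; Q=5: 283; Q=6: 359; Q=7: 413; Q=8: 443; Q=9: 441.
Profit is maximized at Q = 8. AVC there is 306/8 = ¥38.25 ≤ P, so producing beats shutting down (which would give -¥187).

Q = 8; profit = ¥443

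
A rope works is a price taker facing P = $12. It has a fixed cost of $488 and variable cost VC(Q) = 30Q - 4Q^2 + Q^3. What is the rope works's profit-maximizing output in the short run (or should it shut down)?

From TC, MC = TC'(Q) = 30 - 8Q + 3Q^2 and AVC = VC/Q = 30 - 4Q + Q^2.
AVC hits its minimum where MC = AVC, at Q = 2, giving min AVC = 30 - 4·2 + 2^2 = $26.
Since P = $12 < min AVC = $26, price fails to cover variable cost at any output.
Best response: produce nothing and absorb the $488 fixed cost.

Shut down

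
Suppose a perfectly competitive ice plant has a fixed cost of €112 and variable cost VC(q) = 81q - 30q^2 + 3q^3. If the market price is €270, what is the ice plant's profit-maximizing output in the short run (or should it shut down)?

Strip out fixed cost: VC = 81q - 30q^2 + 3q^3. Then AVC = 81 - 30q + 3q^2 and MC = 81 - 60q + 9q^2.
AVC is minimized where dAVC/dq = -30 + 6q = 0, at q = 5; min AVC = 81 - 30·5 + 3·5^2 = €6.
Since P = €270 ≥ min AVC = €6, price covers variable cost and the firm should produce.
Solving P = MC: -189 - 60q + 9q^2 = 0 ⇒ q = -7/3 or 9. On the upward-sloping branch, q* = 9.
Check: AVC at q = 9 is €54 ≤ P, so revenue covers variable cost.
Profit = P·q − TC = 270·9 − 598 = €1832.

Produce at q = 9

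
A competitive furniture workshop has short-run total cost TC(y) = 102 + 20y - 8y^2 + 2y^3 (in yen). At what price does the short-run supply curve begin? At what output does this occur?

¥12 per unit, at y = 2

The firm shuts down when price falls below the minimum of average variable cost. AVC = VC/y = 20 - 8y + 2y^2.
At the minimum of AVC, MC = AVC. MC = 20 - 16y + 6y^2; setting MC = AVC gives 4y^2 - 8y = 0, so y = 2. min AVC = 12.
So the shutdown price is ¥12.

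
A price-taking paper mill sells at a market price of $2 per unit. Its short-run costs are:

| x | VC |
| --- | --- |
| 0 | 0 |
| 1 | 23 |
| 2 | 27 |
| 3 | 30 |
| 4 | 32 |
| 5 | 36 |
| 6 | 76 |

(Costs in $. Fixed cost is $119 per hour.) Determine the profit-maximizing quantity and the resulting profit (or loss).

x = 0 (shut down); profit = -$119

Profit at each row (π = 2x − TC): x=0: -119; x=1: -140; x=2: -142; x=3: -143; x=4: -143; x=5: -145; x=6: -183.
Profit is highest at x = 0. Equivalently, the lowest AVC in the table is 36/5 ≈ $7.20 at x = 5, and P = $2 falls below it — price never covers variable cost, so the firm shuts down and loses only its fixed cost.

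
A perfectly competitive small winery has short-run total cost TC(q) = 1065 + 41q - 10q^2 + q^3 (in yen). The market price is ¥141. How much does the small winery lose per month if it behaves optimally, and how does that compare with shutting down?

Profit = -¥65 at q = 10

AVC = 41 - 10q + q^2; min AVC = ¥16 at q = 5. Since P = ¥141 ≥ min AVC, the firm produces.
MC = 41 - 20q + 3q^2. Setting P = MC and taking the root on the rising branch gives q* = 10.
TR = 141·10 = 1410. TC = 1065 + 410 = 1475. Profit = 1410 − 1475 = -¥65.
Shutting down would mean losing the fixed cost of ¥1065, so operating at a loss of ¥65 is better by ¥1000.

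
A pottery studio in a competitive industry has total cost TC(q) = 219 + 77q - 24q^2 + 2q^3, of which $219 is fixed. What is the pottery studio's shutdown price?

$5 per unit

The firm shuts down when price falls below the minimum of average variable cost. AVC = VC/q = 77 - 24q + 2q^2.
dAVC/dq = -24 + 4q = 0 gives q = 6. min AVC = 77 - 24·6 + 2·6^2 = 5.
For P < $5 the firm produces nothing.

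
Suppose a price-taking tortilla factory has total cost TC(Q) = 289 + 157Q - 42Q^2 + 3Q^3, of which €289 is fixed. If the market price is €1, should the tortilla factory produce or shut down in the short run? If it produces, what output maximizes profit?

Strip out fixed cost: VC = 157Q - 42Q^2 + 3Q^3. Then AVC = 157 - 42Q + 3Q^2 and MC = 157 - 84Q + 9Q^2.
The AVC parabola has its vertex at Q = 42/6 = 7, where AVC = 157 - 42·7 + 3·7^2 = €10.
P = €1 lies below min AVC = €10; no output level covers variable cost.
Best response: produce nothing and absorb the €289 fixed cost.

Shut down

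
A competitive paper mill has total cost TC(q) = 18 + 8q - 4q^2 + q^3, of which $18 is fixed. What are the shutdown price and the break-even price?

Shutdown price = $4; break-even price = $11

Shutdown price = min AVC. AVC = 8 - 4q + q^2, with vertex at q = 2 and minimum $4.
ATC = 18/q + 8 - 4q + q^2. Setting dATC/dq = −18/q^2 − 4 + 2q = 0 gives q = 3 (since 2·3^3 − 4·3^2 = 18).
min ATC = 18/3 + 8 − 4·3 + 3^2 = $11. That is the break-even price.
Between these two prices the firm operates at a loss; above $11 it earns a profit.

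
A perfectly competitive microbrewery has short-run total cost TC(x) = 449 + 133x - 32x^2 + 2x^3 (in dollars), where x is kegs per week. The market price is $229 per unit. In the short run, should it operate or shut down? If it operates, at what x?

Produce at x = 12

From TC, MC = TC'(x) = 133 - 64x + 6x^2 and AVC = VC/x = 133 - 32x + 2x^2.
AVC hits its minimum where MC = AVC, at x = 8, giving min AVC = 133 - 32·8 + 2·8^2 = $5.
Because $229 ≥ $5, revenue can cover variable cost; the firm operates.
P = MC gives -96 - 64x + 6x^2 = 0, with roots -4/3 and 12. Take the larger (rising MC): x* = 12.
Check: AVC at x = 12 is $37 ≤ P, so revenue covers variable cost.
Profit = P·x − TC = 229·12 − 893 = $1855.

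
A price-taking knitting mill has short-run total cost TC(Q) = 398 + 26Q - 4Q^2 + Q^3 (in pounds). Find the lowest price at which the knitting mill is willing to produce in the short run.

The shutdown price is the minimum of AVC. VC = 26Q - 4Q^2 + Q^3, so AVC = 26 - 4Q + Q^2.
dAVC/dQ = -4 + 2Q = 0 gives Q = 2. min AVC = 26 - 4·2 + 2^2 = 22.
For P < £22 the firm produces nothing.

£22 per unit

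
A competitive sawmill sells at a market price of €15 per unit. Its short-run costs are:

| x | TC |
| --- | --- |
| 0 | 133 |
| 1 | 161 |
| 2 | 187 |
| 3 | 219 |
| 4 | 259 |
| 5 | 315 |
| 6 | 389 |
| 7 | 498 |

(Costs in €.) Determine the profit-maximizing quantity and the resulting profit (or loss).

x = 0 (shut down); profit = -€133

Compute π = P·x − TC at each output: x=0: -133; x=1: -146; x=2: -157; x=3: -174; x=4: -199; x=5: -240; x=6: -299; x=7: -393.
Profit is highest at x = 0. Equivalently, the lowest AVC in the table is 54/2 ≈ €27 at x = 2, and P = €15 falls below it — price never covers variable cost, so the firm shuts down and loses only its fixed cost.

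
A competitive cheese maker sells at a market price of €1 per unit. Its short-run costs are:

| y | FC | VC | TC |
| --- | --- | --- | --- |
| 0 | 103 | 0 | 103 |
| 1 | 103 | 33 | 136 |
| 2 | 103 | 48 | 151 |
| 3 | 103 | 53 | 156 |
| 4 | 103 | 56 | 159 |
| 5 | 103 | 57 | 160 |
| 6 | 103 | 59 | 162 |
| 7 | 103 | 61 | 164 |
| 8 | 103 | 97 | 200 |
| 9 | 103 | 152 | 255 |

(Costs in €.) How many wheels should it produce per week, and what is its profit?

y = 0 (shut down); profit = -€103

Tabulate TR − TC: y=0: -103; y=1: -135; y=2: -149; y=3: -153; y=4: -155; y=5: -155; y=6: -156; y=7: -157; y=8: -192; y=9: -246.
Profit is highest at y = 0. Equivalently, the lowest AVC in the table is 61/7 ≈ €8.71 at y = 7, and P = €1 falls below it — price never covers variable cost, so the firm shuts down and loses only its fixed cost.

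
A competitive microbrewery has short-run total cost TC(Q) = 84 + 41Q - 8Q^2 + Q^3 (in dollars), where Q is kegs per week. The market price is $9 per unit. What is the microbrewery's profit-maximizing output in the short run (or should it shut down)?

Shut down

From TC, MC = TC'(Q) = 41 - 16Q + 3Q^2 and AVC = VC/Q = 41 - 8Q + Q^2.
The AVC parabola has its vertex at Q = 8/2 = 4, where AVC = 41 - 8·4 + 4^2 = $25.
With P < min AVC ($9 < $25), every unit sold adds to the loss.
The firm minimizes its loss by shutting down and losing only its fixed cost of $84.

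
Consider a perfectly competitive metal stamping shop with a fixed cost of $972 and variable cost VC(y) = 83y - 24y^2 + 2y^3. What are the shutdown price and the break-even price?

Shutdown price = $11; break-even price = $137

AVC = 83 - 24y + 2y^2; minimized at y = 6, giving min AVC = $11. That is the shutdown price.
ATC = 972/y + 83 - 24y + 2y^2. Setting dATC/dy = −972/y^2 − 24 + 4y = 0 gives y = 9 (since 4·9^3 − 24·9^2 = 972).
min ATC = 972/9 + 83 − 24·9 + 2·9^2 = $137. That is the break-even price.
For $11 ≤ P < $137 the firm produces at a loss; below $11 it shuts down.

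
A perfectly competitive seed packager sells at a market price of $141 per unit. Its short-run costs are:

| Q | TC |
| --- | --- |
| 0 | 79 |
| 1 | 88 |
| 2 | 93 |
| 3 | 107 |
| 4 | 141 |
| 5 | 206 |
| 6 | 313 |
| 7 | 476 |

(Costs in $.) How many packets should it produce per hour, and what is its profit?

Tabulate TR − TC: Q=0: -79; Q=1: 53; Q=2: 189; Q=3: 316; Q=4: 423; Q=5: 499; Q=6: 533; Q=7: 511.
Profit is maximized at Q = 6. AVC there is 234/6 = $39 ≤ P, so producing beats shutting down (which would give -$79).

Q = 6; profit = $533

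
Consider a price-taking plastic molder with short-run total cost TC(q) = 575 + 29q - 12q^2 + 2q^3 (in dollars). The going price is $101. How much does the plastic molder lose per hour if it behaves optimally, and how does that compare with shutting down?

Profit = -$143 at q = 6

AVC = 29 - 12q + 2q^2 has its minimum $11 at q = 3; price $101 clears that bar, so the firm operates.
MC = 29 - 24q + 6q^2. Setting P = MC and taking the root on the rising branch gives q* = 6.
TR = 101·6 = 606. TC = 575 + 174 = 749. Profit = 606 − 749 = -$143.
By producing, the firm covers all variable cost plus $432 of fixed cost; shutting down would lose the full $575.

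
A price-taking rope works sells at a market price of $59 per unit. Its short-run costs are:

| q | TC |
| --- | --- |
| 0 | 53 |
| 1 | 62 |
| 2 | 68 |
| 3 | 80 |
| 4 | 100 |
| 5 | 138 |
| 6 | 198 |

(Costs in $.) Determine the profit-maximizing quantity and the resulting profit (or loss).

Profit at each row (π = 59q − TC): q=0: -53; q=1: -3; q=2: 50; q=3: 97; q=4: 136; q=5: 157; q=6: 156.
Profit is maximized at q = 5. AVC there is 85/5 = $17 ≤ P, so producing beats shutting down (which would give -$53).

q = 5; profit = $157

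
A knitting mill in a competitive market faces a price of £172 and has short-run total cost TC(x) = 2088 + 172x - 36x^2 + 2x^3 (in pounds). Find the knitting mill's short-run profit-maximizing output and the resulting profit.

Profit = -£360 at x = 12

AVC = 172 - 36x + 2x^2; min AVC = £10 at x = 9. Since P = £172 ≥ min AVC, the firm produces.
MC = 172 - 72x + 6x^2. Setting P = MC and taking the root on the rising branch gives x* = 12.
TR = 172·12 = 2064. TC = 2088 + 336 = 2424. Profit = 2064 − 2424 = -£360.
By producing, the firm covers all variable cost plus £1728 of fixed cost; shutting down would lose the full £2088.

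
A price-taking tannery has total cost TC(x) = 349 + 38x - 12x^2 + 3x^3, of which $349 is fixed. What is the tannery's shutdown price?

$26 per unit

Short-run supply begins at min AVC. From VC = 38x - 12x^2 + 3x^3, AVC = 38 - 12x + 3x^2.
At the minimum of AVC, MC = AVC. MC = 38 - 24x + 9x^2; setting MC = AVC gives 6x^2 - 12x = 0, so x = 2. min AVC = 26.
So the shutdown price is $26.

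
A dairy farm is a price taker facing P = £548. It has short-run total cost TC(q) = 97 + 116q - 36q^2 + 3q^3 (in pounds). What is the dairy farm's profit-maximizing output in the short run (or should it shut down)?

From TC, MC = TC'(q) = 116 - 72q + 9q^2 and AVC = VC/q = 116 - 36q + 3q^2.
AVC hits its minimum where MC = AVC, at q = 6, giving min AVC = 116 - 36·6 + 3·6^2 = £8.
Since P = £548 ≥ min AVC = £8, price covers variable cost and the firm should produce.
Set P = MC: 548 = 116 - 72q + 9q^2 → -432 - 72q + 9q^2 = 0. The roots are q = -4 and q = 12; the profit-maximizing output is on the rising part of MC, so q* = 12.
Check: AVC at q = 12 is £116 ≤ P, so revenue covers variable cost.
Profit = P·q − TC = 548·12 − 1489 = £5087.

Produce at q = 12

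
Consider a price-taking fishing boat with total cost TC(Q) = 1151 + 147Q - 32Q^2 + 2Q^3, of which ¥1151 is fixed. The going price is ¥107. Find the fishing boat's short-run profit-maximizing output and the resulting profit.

AVC = 147 - 32Q + 2Q^2 has its minimum ¥19 at Q = 8; price ¥107 clears that bar, so the firm operates.
With MC = 147 - 64Q + 6Q^2, P = MC on the upward-sloping part at Q* = 10.
TR = 107·10 = 1070. TC = 1151 + 270 = 1421. Profit = 1070 − 1421 = -¥351.
Shutting down would mean losing the fixed cost of ¥1151, so operating at a loss of ¥351 is better by ¥800.

Profit = -¥351 at Q = 10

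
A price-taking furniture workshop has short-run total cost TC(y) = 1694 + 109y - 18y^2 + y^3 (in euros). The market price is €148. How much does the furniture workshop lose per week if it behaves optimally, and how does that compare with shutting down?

AVC = 109 - 18y + y^2 has its minimum €28 at y = 9; price €148 clears that bar, so the firm operates.
With MC = 109 - 36y + 3y^2, P = MC on the upward-sloping part at y* = 13.
TR = 148·13 = 1924. TC = 1694 + 572 = 2266. Profit = 1924 − 2266 = -€342.
Shutting down would mean losing the fixed cost of €1694, so operating at a loss of €342 is better by €1352.

Profit = -€342 at y = 13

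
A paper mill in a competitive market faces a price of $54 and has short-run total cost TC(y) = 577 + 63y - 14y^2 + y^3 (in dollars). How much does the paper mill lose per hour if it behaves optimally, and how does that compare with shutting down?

AVC = 63 - 14y + y^2; min AVC = $14 at y = 7. Since P = $54 ≥ min AVC, the firm produces.
MC = 63 - 28y + 3y^2. Setting P = MC and taking the root on the rising branch gives y* = 9.
TR = 54·9 = 486. TC = 577 + 162 = 739. Profit = 486 − 739 = -$253.
By producing, the firm covers all variable cost plus $324 of fixed cost; shutting down would lose the full $577.

Profit = -$253 at y = 9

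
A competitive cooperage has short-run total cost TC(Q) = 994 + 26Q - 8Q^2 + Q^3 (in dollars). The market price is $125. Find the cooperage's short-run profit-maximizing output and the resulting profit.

Profit = -$184 at Q = 9

AVC = 26 - 8Q + Q^2; min AVC = $10 at Q = 4. Since P = $125 ≥ min AVC, the firm produces.
MC = 26 - 16Q + 3Q^2. Setting P = MC and taking the root on the rising branch gives Q* = 9.
TR = 125·9 = 1125. TC = 994 + 315 = 1309. Profit = 1125 − 1309 = -$184.
Shutting down would mean losing the fixed cost of $994, so operating at a loss of $184 is better by $810.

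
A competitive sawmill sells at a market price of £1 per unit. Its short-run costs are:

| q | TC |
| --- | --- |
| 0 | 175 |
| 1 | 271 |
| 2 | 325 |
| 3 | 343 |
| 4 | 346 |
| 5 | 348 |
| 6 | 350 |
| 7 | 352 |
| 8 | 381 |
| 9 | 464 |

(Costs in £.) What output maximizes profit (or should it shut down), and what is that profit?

q = 0 (shut down); profit = -£175

Profit at each row (π = 1q − TC): q=0: -175; q=1: -270; q=2: -323; q=3: -340; q=4: -342; q=5: -343; q=6: -344; q=7: -345; q=8: -373; q=9: -455.
Profit is highest at q = 0. Equivalently, the lowest AVC in the table is 177/7 ≈ £25.29 at q = 7, and P = £1 falls below it — price never covers variable cost, so the firm shuts down and loses only its fixed cost.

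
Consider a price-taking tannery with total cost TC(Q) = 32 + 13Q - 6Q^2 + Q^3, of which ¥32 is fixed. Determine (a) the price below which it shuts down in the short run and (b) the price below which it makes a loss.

Shutdown price = ¥4; break-even price = ¥13

AVC = 13 - 6Q + Q^2; minimized at Q = 3, giving min AVC = ¥4. That is the shutdown price.
ATC = 32/Q + 13 - 6Q + Q^2. Setting dATC/dQ = −32/Q^2 − 6 + 2Q = 0 gives Q = 4 (since 2·4^3 − 6·4^2 = 32).
min ATC = 32/4 + 13 − 6·4 + 4^2 = ¥13. That is the break-even price.
For ¥4 ≤ P < ¥13 the firm produces at a loss; below ¥4 it shuts down.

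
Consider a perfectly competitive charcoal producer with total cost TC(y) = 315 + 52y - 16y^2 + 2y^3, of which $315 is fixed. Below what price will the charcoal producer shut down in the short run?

$20 per unit

Short-run supply begins at min AVC. From VC = 52y - 16y^2 + 2y^3, AVC = 52 - 16y + 2y^2.
At the minimum of AVC, MC = AVC. MC = 52 - 32y + 6y^2; setting MC = AVC gives 4y^2 - 16y = 0, so y = 4. min AVC = 20.
So the shutdown price is $20.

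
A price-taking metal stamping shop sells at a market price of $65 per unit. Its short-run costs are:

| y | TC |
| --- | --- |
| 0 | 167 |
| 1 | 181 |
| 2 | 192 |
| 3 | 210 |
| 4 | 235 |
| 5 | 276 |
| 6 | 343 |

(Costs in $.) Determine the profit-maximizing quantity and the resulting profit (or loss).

Profit at each row (π = 65y − TC): y=0: -167; y=1: -116; y=2: -62; y=3: -15; y=4: 25; y=5: 49; y=6: 47.
Profit is maximized at y = 5. AVC there is 109/5 = $21.80 ≤ P, so producing beats shutting down (which would give -$167).

y = 5; profit = $49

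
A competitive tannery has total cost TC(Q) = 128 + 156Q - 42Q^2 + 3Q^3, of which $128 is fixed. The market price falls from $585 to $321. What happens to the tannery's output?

MC = 156 - 84Q + 9Q^2; the shutdown threshold is min AVC = $9 (at Q = 7).
At P = $585 ≥ min AVC, set P = MC on the rising branch: Q = 13.
At P = $321 ≥ min AVC, set P = MC: Q = 11. The firm stays open but cuts output.

Output falls from 13 to 11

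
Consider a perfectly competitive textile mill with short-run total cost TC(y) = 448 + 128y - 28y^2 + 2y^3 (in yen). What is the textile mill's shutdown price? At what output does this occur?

The shutdown price is the minimum of AVC. VC = 128y - 28y^2 + 2y^3, so AVC = 128 - 28y + 2y^2.
dAVC/dy = -28 + 4y = 0 gives y = 7. min AVC = 128 - 28·7 + 2·7^2 = 30.
So the shutdown price is ¥30.

¥30 per unit, at y = 7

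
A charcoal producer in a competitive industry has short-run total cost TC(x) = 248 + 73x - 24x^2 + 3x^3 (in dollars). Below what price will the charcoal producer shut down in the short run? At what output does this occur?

$25 per unit, at x = 4

The firm shuts down when price falls below the minimum of average variable cost. AVC = VC/x = 73 - 24x + 3x^2.
At the minimum of AVC, MC = AVC. MC = 73 - 48x + 9x^2; setting MC = AVC gives 6x^2 - 24x = 0, so x = 4. min AVC = 25.
For P < $25 the firm produces nothing.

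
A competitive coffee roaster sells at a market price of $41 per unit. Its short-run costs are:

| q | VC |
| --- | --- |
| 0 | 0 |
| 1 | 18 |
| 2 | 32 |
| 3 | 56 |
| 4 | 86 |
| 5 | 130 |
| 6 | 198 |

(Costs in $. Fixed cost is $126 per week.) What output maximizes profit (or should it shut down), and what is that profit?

Profit at each row (π = 41q − TC): q=0: -126; q=1: -103; q=2: -76; q=3: -59; q=4: -48; q=5: -51; q=6: -78.
Profit is maximized at q = 4. AVC there is 86/4 = $21.50 ≤ P, so producing beats shutting down (which would give -$126).

q = 4; profit = -$48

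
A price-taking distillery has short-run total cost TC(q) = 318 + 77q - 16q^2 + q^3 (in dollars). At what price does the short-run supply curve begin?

The shutdown price is the minimum of AVC. VC = 77q - 16q^2 + q^3, so AVC = 77 - 16q + q^2.
dAVC/dq = -16 + 2q = 0 gives q = 8. min AVC = 77 - 16·8 + 8^2 = 13.
The firm shuts down for any P below $13.

$13 per unit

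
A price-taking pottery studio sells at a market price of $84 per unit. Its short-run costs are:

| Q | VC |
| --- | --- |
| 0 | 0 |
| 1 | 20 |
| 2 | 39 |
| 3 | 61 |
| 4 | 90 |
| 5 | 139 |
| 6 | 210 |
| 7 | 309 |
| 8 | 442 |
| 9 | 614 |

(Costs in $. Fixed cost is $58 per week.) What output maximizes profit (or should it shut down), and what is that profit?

Tabulate TR − TC: Q=0: -58; Q=1: 6; Q=2: 71; Q=3: 133; Q=4: 188; Q=5: 223; Q=6: 236; Q=7: 221; Q=8: 172; Q=9: 84.
Profit is maximized at Q = 6. AVC there is 210/6 = $35 ≤ P, so producing beats shutting down (which would give -$58).

Q = 6; profit = $236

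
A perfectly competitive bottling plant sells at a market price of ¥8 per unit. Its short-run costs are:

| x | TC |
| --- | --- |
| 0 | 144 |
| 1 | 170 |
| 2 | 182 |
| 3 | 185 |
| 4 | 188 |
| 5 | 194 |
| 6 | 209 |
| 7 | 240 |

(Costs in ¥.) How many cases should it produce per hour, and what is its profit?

x = 0 (shut down); profit = -¥144

Tabulate TR − TC: x=0: -144; x=1: -162; x=2: -166; x=3: -161; x=4: -156; x=5: -154; x=6: -161; x=7: -184.
Profit is highest at x = 0. Equivalently, the lowest AVC in the table is 50/5 ≈ ¥10 at x = 5, and P = ¥8 falls below it — price never covers variable cost, so the firm shuts down and loses only its fixed cost.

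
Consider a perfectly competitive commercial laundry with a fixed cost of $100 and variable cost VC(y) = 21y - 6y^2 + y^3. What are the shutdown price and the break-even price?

Shutdown price = $12; break-even price = $36

AVC = 21 - 6y + y^2; minimized at y = 3, giving min AVC = $12. That is the shutdown price.
ATC = 100/y + 21 - 6y + y^2. Setting dATC/dy = −100/y^2 − 6 + 2y = 0 gives y = 5 (since 2·5^3 − 6·5^2 = 100).
min ATC = 100/5 + 21 − 6·5 + 5^2 = $36. That is the break-even price.
Between these two prices the firm operates at a loss; above $36 it earns a profit.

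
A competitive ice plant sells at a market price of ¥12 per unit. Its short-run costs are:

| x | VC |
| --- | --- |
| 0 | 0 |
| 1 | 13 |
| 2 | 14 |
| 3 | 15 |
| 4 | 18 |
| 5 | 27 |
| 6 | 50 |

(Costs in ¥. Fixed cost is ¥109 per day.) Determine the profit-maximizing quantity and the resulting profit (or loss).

x = 5; profit = -¥76

Profit at each row (π = 12x − TC): x=0: -109; x=1: -110; x=2: -99; x=3: -88; x=4: -79; x=5: -76; x=6: -87.
Profit is maximized at x = 5. AVC there is 27/5 = ¥5.40 ≤ P, so producing beats shutting down (which would give -¥109).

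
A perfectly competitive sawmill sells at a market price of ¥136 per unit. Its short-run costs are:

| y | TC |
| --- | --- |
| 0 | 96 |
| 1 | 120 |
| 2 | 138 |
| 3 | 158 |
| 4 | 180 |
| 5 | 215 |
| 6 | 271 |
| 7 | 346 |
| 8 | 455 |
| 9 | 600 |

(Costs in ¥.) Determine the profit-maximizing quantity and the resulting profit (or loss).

y = 8; profit = ¥633

Compute π = P·y − TC at each output: y=0: -96; y=1: 16; y=2: 134; y=3: 250; y=4: 364; y=5: 465; y=6: 545; y=7: 606; y=8: 633; y=9: 624.
Profit is maximized at y = 8. AVC there is 359/8 = ¥44.88 ≤ P, so producing beats shutting down (which would give -¥96).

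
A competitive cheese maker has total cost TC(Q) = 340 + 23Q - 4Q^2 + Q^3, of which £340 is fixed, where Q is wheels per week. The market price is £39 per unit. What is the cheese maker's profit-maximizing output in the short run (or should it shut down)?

From TC, MC = TC'(Q) = 23 - 8Q + 3Q^2 and AVC = VC/Q = 23 - 4Q + Q^2.
AVC hits its minimum where MC = AVC, at Q = 2, giving min AVC = 23 - 4·2 + 2^2 = £19.
Because £39 ≥ £19, revenue can cover variable cost; the firm operates.
Set P = MC: 39 = 23 - 8Q + 3Q^2 → -16 - 8Q + 3Q^2 = 0. The roots are Q = -4/3 and Q = 4; the profit-maximizing output is on the rising part of MC, so Q* = 4.
Check: AVC at Q = 4 is £23 ≤ P, so revenue covers variable cost.
Profit = P·Q − TC = 39·4 − 432 = -£276, a loss, but smaller than the £340 fixed cost the firm would lose by shutting down.

Produce at Q = 4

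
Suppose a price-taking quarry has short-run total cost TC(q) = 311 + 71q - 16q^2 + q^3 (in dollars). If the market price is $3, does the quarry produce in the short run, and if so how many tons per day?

Variable cost is VC = 71q - 16q^2 + q^3, so AVC = VC/q = 71 - 16q + q^2 and MC = dTC/dq = 71 - 32q + 3q^2.
The AVC parabola has its vertex at q = 16/2 = 8, where AVC = 71 - 16·8 + 8^2 = $7.
P = $3 lies below min AVC = $7; no output level covers variable cost.
Best response: produce nothing and absorb the $311 fixed cost.

Shut down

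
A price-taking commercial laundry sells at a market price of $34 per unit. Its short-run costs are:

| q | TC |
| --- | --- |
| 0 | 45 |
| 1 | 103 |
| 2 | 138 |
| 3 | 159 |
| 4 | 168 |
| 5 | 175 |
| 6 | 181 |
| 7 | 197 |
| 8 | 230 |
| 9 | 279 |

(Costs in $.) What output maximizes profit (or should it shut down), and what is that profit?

q = 8; profit = $42

Profit at each row (π = 34q − TC): q=0: -45; q=1: -69; q=2: -70; q=3: -57; q=4: -32; q=5: -5; q=6: 23; q=7: 41; q=8: 42; q=9: 27.
Profit is maximized at q = 8. AVC there is 185/8 = $23.12 ≤ P, so producing beats shutting down (which would give -$45).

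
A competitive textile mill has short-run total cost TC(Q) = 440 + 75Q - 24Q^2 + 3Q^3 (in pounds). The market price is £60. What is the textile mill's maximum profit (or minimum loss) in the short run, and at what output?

Profit = -£290 at Q = 5

AVC = 75 - 24Q + 3Q^2 has its minimum £27 at Q = 4; price £60 clears that bar, so the firm operates.
MC = 75 - 48Q + 9Q^2. Setting P = MC and taking the root on the rising branch gives Q* = 5.
TR = 60·5 = 300. TC = 440 + 150 = 590. Profit = 300 − 590 = -£290.
Shutting down would mean losing the fixed cost of £440, so operating at a loss of £290 is better by £150.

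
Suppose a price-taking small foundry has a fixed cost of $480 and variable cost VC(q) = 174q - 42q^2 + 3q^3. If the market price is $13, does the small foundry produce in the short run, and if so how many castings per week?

Shut down

From TC, MC = TC'(q) = 174 - 84q + 9q^2 and AVC = VC/q = 174 - 42q + 3q^2.
AVC hits its minimum where MC = AVC, at q = 7, giving min AVC = 174 - 42·7 + 3·7^2 = $27.
Since P = $13 < min AVC = $27, price fails to cover variable cost at any output.
Shutting down limits the loss to fixed cost, $480.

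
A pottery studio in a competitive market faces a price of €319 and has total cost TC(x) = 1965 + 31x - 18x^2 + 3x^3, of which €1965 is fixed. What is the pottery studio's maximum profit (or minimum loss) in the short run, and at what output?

Profit = -€45 at x = 8

AVC = 31 - 18x + 3x^2 has its minimum €4 at x = 3; price €319 clears that bar, so the firm operates.
With MC = 31 - 36x + 9x^2, P = MC on the upward-sloping part at x* = 8.
TR = 319·8 = 2552. TC = 1965 + 632 = 2597. Profit = 2552 − 2597 = -€45.
That loss of €45 beats the €1965 the firm would lose by shutting down; producing recovers €1920 of fixed cost.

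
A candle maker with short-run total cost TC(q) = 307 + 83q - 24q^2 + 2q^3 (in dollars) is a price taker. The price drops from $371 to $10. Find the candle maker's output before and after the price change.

Output falls from 12 to 0 (the firm shuts down)

AVC = 83 - 24q + 2q^2, minimized at q = 6 where min AVC = $11. MC = 83 - 48q + 6q^2.
With P = $371 above the shutdown price, P = MC gives q = 12.
At P = $10 < min AVC = $11, price no longer covers variable cost at any output, so the firm shuts down: q = 0.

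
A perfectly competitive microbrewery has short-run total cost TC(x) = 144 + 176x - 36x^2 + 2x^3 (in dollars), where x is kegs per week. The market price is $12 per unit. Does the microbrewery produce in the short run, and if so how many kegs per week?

Variable cost is VC = 176x - 36x^2 + 2x^3, so AVC = VC/x = 176 - 36x + 2x^2 and MC = dTC/dx = 176 - 72x + 6x^2.
The AVC parabola has its vertex at x = 36/4 = 9, where AVC = 176 - 36·9 + 2·9^2 = $14.
P = $12 lies below min AVC = $14; no output level covers variable cost.
Best response: produce nothing and absorb the $144 fixed cost.

Shut down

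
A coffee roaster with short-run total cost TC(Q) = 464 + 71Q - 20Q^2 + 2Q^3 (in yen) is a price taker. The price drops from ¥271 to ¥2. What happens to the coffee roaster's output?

Output falls from 10 to 0 (the firm shuts down)

AVC = 71 - 20Q + 2Q^2, minimized at Q = 5 where min AVC = ¥21. MC = 71 - 40Q + 6Q^2.
At P = ¥271 ≥ min AVC, set P = MC on the rising branch: Q = 10.
At P = ¥2 < min AVC = ¥21, price no longer covers variable cost at any output, so the firm shuts down: Q = 0.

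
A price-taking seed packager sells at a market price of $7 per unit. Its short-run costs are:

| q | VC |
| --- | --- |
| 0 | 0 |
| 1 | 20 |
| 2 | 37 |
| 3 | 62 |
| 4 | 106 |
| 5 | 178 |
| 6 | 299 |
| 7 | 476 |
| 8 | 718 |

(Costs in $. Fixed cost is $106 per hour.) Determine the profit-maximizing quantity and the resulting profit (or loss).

q = 0 (shut down); profit = -$106

Compute π = P·q − TC at each output: q=0: -106; q=1: -119; q=2: -129; q=3: -147; q=4: -184; q=5: -249; q=6: -363; q=7: -533; q=8: -768.
Profit is highest at q = 0. Equivalently, the lowest AVC in the table is 37/2 ≈ $18.50 at q = 2, and P = $7 falls below it — price never covers variable cost, so the firm shuts down and loses only its fixed cost.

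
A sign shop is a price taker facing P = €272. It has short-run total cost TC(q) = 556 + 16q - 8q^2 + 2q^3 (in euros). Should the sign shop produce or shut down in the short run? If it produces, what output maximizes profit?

Produce at q = 8

Strip out fixed cost: VC = 16q - 8q^2 + 2q^3. Then AVC = 16 - 8q + 2q^2 and MC = 16 - 16q + 6q^2.
The AVC parabola has its vertex at q = 8/4 = 2, where AVC = 16 - 8·2 + 2·2^2 = €8.
Because €272 ≥ €8, revenue can cover variable cost; the firm operates.
Set P = MC: 272 = 16 - 16q + 6q^2 → -256 - 16q + 6q^2 = 0. The roots are q = -16/3 and q = 8; the profit-maximizing output is on the rising part of MC, so q* = 8.
Check: AVC at q = 8 is €80 ≤ P, so revenue covers variable cost.
Profit = P·q − TC = 272·8 − 1196 = €980.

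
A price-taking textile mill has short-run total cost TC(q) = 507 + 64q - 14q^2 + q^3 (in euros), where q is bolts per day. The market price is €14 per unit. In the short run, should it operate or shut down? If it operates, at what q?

From TC, MC = TC'(q) = 64 - 28q + 3q^2 and AVC = VC/q = 64 - 14q + q^2.
AVC is minimized where dAVC/dq = -14 + 2q = 0, at q = 7; min AVC = 64 - 14·7 + 7^2 = €15.
P = €14 lies below min AVC = €15; no output level covers variable cost.
Best response: produce nothing and absorb the €507 fixed cost.

Shut down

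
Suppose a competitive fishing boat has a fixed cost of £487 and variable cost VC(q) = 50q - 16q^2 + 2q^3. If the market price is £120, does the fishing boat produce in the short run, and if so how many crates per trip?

Produce at q = 7

Strip out fixed cost: VC = 50q - 16q^2 + 2q^3. Then AVC = 50 - 16q + 2q^2 and MC = 50 - 32q + 6q^2.
AVC hits its minimum where MC = AVC, at q = 4, giving min AVC = 50 - 16·4 + 2·4^2 = £18.
Because £120 ≥ £18, revenue can cover variable cost; the firm operates.
P = MC gives -70 - 32q + 6q^2 = 0, with roots -5/3 and 7. Take the larger (rising MC): q* = 7.
Check: AVC at q = 7 is £36 ≤ P, so revenue covers variable cost.
Profit = P·q − TC = 120·7 − 739 = £101.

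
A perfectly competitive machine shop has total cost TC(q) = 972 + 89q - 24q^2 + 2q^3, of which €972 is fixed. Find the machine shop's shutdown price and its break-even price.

Shutdown price = €17; break-even price = €143

AVC = 89 - 24q + 2q^2; minimized at q = 6, giving min AVC = €17. That is the shutdown price.
ATC = 972/q + 89 - 24q + 2q^2. Setting dATC/dq = −972/q^2 − 24 + 4q = 0 gives q = 9 (since 4·9^3 − 24·9^2 = 972).
min ATC = 972/9 + 89 − 24·9 + 2·9^2 = €143. That is the break-even price.
For €17 ≤ P < €143 the firm produces at a loss; below €17 it shuts down.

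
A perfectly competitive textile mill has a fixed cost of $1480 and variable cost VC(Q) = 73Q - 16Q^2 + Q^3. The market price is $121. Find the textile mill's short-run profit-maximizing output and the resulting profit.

Profit = -$328 at Q = 12

AVC = 73 - 16Q + Q^2 has its minimum $9 at Q = 8; price $121 clears that bar, so the firm operates.
MC = 73 - 32Q + 3Q^2. Setting P = MC and taking the root on the rising branch gives Q* = 12.
TR = 121·12 = 1452. TC = 1480 + 300 = 1780. Profit = 1452 − 1780 = -$328.
By producing, the firm covers all variable cost plus $1152 of fixed cost; shutting down would lose the full $1480.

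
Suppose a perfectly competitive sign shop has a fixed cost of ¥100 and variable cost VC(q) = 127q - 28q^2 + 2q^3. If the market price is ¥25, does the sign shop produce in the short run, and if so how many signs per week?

Shut down

From TC, MC = TC'(q) = 127 - 56q + 6q^2 and AVC = VC/q = 127 - 28q + 2q^2.
AVC hits its minimum where MC = AVC, at q = 7, giving min AVC = 127 - 28·7 + 2·7^2 = ¥29.
With P < min AVC (¥25 < ¥29), every unit sold adds to the loss.
Shutting down limits the loss to fixed cost, ¥100.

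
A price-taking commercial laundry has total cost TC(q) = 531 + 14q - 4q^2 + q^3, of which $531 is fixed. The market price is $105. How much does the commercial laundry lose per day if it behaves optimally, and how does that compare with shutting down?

AVC = 14 - 4q + q^2; min AVC = $10 at q = 2. Since P = $105 ≥ min AVC, the firm produces.
MC = 14 - 8q + 3q^2. Setting P = MC and taking the root on the rising branch gives q* = 7.
TR = 105·7 = 735. TC = 531 + 245 = 776. Profit = 735 − 776 = -$41.
Shutting down would mean losing the fixed cost of $531, so operating at a loss of $41 is better by $490.

Profit = -$41 at q = 7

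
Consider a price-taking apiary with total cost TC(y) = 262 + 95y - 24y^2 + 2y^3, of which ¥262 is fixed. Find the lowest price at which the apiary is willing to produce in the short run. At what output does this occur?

Short-run supply begins at min AVC. From VC = 95y - 24y^2 + 2y^3, AVC = 95 - 24y + 2y^2.
dAVC/dy = -24 + 4y = 0 gives y = 6. min AVC = 95 - 24·6 + 2·6^2 = 23.
So the shutdown price is ¥23.

¥23 per unit, at y = 6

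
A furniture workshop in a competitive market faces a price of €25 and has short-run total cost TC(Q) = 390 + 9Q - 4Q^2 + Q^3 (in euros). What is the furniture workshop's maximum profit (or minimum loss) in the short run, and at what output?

Profit = -€326 at Q = 4

AVC = 9 - 4Q + Q^2 has its minimum €5 at Q = 2; price €25 clears that bar, so the firm operates.
With MC = 9 - 8Q + 3Q^2, P = MC on the upward-sloping part at Q* = 4.
TR = 25·4 = 100. TC = 390 + 36 = 426. Profit = 100 − 426 = -€326.
By producing, the firm covers all variable cost plus €64 of fixed cost; shutting down would lose the full €390.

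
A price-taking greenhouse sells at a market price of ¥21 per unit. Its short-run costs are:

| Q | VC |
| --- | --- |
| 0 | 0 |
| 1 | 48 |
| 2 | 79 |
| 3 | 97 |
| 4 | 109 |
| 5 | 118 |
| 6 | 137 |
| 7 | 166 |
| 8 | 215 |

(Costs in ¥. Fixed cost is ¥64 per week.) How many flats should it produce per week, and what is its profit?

Profit at each row (π = 21Q − TC): Q=0: -64; Q=1: -91; Q=2: -101; Q=3: -98; Q=4: -89; Q=5: -77; Q=6: -75; Q=7: -83; Q=8: -111.
Profit is highest at Q = 0. Equivalently, the lowest AVC in the table is 137/6 ≈ ¥22.83 at Q = 6, and P = ¥21 falls below it — price never covers variable cost, so the firm shuts down and loses only its fixed cost.

Q = 0 (shut down); profit = -¥64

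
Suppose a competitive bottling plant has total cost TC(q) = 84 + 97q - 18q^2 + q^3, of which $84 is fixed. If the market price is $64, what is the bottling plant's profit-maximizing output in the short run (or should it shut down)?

Strip out fixed cost: VC = 97q - 18q^2 + q^3. Then AVC = 97 - 18q + q^2 and MC = 97 - 36q + 3q^2.
AVC hits its minimum where MC = AVC, at q = 9, giving min AVC = 97 - 18·9 + 9^2 = $16.
Since P = $64 ≥ min AVC = $16, price covers variable cost and the firm should produce.
P = MC gives 33 - 36q + 3q^2 = 0, with roots 1 and 11. Take the larger (rising MC): q* = 11.
Check: AVC at q = 11 is $20 ≤ P, so revenue covers variable cost.
Profit = P·q − TC = 64·11 − 304 = $400.

Produce at q = 11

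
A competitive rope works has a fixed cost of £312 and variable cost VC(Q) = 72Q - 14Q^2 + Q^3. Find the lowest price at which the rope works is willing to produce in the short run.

The firm shuts down when price falls below the minimum of average variable cost. AVC = VC/Q = 72 - 14Q + Q^2.
At the minimum of AVC, MC = AVC. MC = 72 - 28Q + 3Q^2; setting MC = AVC gives 2Q^2 - 14Q = 0, so Q = 7. min AVC = 23.
The firm shuts down for any P below £23.

£23 per unit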